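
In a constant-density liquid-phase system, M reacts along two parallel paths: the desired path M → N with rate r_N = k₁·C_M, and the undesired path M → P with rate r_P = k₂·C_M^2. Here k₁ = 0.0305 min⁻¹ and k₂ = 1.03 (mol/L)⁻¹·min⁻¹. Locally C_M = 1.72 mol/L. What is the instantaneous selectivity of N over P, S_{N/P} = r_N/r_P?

S_{N/P} = r_N/r_P = (k₁·C_M)/(k₂·C_M^2) = (k₁/k₂)·C_M⁻¹.
= (0.0305×1.720) / (1.03×1.720^2) = 0.05246/3.047 = 0.0172.

0.0172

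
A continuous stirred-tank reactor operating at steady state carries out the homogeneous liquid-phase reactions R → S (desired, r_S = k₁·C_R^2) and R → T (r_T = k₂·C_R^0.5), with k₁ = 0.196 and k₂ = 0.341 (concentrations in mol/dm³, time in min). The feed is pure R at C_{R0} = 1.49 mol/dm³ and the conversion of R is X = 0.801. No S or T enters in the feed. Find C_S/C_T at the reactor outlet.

0.0928

Exit C_R = C_{R0}(1−X) = 1.49×0.199 = 0.2965 mol/dm³.
A CSTR operates uniformly at the exit composition, giving r_S = 0.01723 and r_T = 0.1857 (each k·C_R^n at C_R = 0.2965).
Overall selectivity = C_S/C_T = r_Sτ/(r_Tτ) = r_S/r_T = 0.0928.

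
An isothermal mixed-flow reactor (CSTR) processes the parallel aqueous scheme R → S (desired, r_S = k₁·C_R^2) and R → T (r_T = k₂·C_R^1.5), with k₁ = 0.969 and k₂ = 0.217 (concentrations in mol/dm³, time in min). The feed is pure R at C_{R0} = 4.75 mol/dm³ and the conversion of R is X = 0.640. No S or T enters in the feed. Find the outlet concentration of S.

Exit C_R = C_{R0}(1−X) = 4.75×0.360 = 1.710 mol/dm³.
Rates in a CSTR are evaluated at the outlet concentration: r_S = 0.969×1.710^2 = 2.833, r_T = 0.217×1.710^1.5 = 0.4852.
Fraction of consumed R going to S: r_S/(r_S+r_T) = 0.8538.
C_S = 0.8538·C_{R0}·X = 0.8538×4.75×0.640 = 2.60 mol/dm³.

2.60 mol/dm³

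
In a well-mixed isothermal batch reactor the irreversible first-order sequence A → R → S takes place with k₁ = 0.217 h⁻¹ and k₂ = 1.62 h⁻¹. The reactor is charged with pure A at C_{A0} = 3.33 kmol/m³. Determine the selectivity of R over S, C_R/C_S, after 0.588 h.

The intermediate concentration in a first-order A→B→C sequence is C_R = k₁C_{A0}(e^(−k₁t) − e^(−k₂t))/(k₂−k₁).
e^(−k₁t) = e^(−0.217×0.588) = e^(−0.1276) = 0.8802; e^(−k₂t) = e^(−0.9526) = 0.3858.
C_R = 0.217×3.33/(1.62−0.217) × (0.8802−0.3858) = 0.5150×0.4945 = 0.2547 kmol/m³.
C_A = C_{A0}e^(−k₁t) = 2.931 kmol/m³, so C_S = C_{A0}−C_A−C_R = 0.1442 kmol/m³; C_R/C_S = 1.77.

1.77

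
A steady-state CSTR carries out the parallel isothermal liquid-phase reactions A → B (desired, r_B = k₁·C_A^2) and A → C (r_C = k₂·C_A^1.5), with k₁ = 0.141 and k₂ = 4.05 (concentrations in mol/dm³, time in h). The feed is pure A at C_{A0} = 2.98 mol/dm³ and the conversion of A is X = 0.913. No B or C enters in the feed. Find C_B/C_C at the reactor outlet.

Exit C_A = C_{A0}(1−X) = 2.98×0.0870 = 0.2593 mol/dm³.
A CSTR operates uniformly at the exit composition, giving r_B = 0.009477 and r_C = 0.5346 (each k·C_A^n at C_A = 0.2593).
Overall selectivity = C_B/C_C = r_Bτ/(r_Cτ) = r_B/r_C = 0.0177.

0.0177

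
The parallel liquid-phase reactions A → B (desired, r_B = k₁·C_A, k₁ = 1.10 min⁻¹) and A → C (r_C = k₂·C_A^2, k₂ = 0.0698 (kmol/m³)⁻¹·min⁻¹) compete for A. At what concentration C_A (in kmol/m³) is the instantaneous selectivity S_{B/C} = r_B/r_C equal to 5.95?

2.65 kmol/m³

S_{B/C} = (k₁/k₂)·C_A⁻¹ ⇒ C_A = (S·k₂/k₁)^(-1).
= (5.95×0.0698/1.10)^(-1) = (0.3776)^(-1) = 2.65 kmol/m³.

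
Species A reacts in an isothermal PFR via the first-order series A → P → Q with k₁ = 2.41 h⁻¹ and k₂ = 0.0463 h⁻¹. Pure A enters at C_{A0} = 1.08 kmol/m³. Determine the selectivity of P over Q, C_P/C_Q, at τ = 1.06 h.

For first-order series with pure A initially, C_P(τ) = k₁C_{A0}/(k₂−k₁)·(e^(−k₁τ) − e^(−k₂τ)).
e^(−k₁τ) = e^(−2.41×1.06) = e^(−2.555) = 0.07772; e^(−k₂τ) = e^(−0.04908) = 0.9521.
C_P = 2.41×1.08/(0.0463−2.41) × (0.07772−0.9521) = (-1.101)×(-0.8744) = 0.9628 kmol/m³.
C_A = C_{A0}e^(−k₁τ) = 0.08394 kmol/m³, so C_Q = C_{A0}−C_A−C_P = 0.03323 kmol/m³; C_P/C_Q = 29.0.

29.0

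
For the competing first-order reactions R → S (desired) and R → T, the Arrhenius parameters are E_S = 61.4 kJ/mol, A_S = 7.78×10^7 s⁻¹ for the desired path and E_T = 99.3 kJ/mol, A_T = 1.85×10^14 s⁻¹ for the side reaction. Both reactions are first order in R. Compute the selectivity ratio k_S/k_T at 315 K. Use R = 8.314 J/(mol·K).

k_S/k_T = (A_S/A_T)·exp[−(E_S−E_T)/(RT)] = (A_S/A_T)·exp[(E_T−E_S)/(RT)].
(E_T−E_S)/(RT) = (99.3−61.4)×10³/(8.314×315) = 37900/2619 = 14.47.
k_S/k_T = (7.78×10^7/1.85×10^14)·exp(14.47) = 4.205×10^-7 × 1.927×10^6 = 0.811.
Since E_S < E_T, lowering the temperature improves selectivity toward S.

0.811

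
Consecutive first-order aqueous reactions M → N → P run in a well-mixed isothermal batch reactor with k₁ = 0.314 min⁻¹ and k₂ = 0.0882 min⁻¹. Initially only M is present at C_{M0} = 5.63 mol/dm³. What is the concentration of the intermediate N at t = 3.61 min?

For first-order series with pure M initially, C_N(t) = k₁C_{M0}/(k₂−k₁)·(e^(−k₁t) − e^(−k₂t)).
e^(−k₁t) = e^(−0.314×3.61) = e^(−1.134) = 0.3219; e^(−k₂t) = e^(−0.3184) = 0.7273.
C_N = 0.314×5.63/(0.0882−0.314) × (0.3219−0.7273) = (-7.829)×(-0.4054) = 3.174 mol/dm³.

3.17 mol/dm³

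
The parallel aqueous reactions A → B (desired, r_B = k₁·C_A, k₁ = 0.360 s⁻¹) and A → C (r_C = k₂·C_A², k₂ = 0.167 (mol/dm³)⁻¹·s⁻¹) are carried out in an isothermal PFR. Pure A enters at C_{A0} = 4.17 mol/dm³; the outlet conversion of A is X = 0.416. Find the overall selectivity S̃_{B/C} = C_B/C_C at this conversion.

C_A = C_{A0}(1−X) = 2.435 mol/dm³.
Along a PFR/batch, dC_B/dC_A = −r_B/(r_B+r_C) = −k₁/(k₁+k₂·C_A).
Integrating from C_{A0} to C_A: C_B = (0.360/0.167)·ln[(0.360+0.167·4.17)/(0.360+0.167·2.44)] = 2.156·ln(1.056/0.7667) = 0.6910 mol/dm³.
C_C = (C_{A0}−C_A)−C_B = 1.044 mol/dm³; S̃_{B/C} = 0.6910/1.044 = 0.662.

0.662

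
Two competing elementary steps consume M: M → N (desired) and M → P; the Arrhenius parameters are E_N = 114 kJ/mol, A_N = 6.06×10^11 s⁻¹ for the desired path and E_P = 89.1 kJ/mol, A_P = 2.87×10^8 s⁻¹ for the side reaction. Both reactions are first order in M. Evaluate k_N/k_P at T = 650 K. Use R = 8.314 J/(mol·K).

21.1

Since both paths have the same order in M, the concentration cancels and S_{N/P} = k_N/k_P = (A_N/A_P)·exp[(E_P−E_N)/(RT)].
(E_P−E_N)/(RT) = (89.1−114)×10³/(8.314×650) = -24900/5404 = -4.608.
k_N/k_P = (6.06×10^11/2.87×10^8)·exp(-4.608) = 2111 × 0.009976 = 21.1.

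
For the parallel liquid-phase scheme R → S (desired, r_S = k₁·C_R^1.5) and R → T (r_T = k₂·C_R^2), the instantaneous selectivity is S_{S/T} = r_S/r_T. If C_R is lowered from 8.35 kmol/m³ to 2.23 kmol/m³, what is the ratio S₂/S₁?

1.94

S_{S/T} = (k₁/k₂)·C_R^-0.5, so S₂/S₁ = (C_{R,2}/C_{R,1})^-0.5.
= (2.23/8.35)^(-0.5) = (0.2671)^(-0.5) = 1.94.
Selectivity toward S rises as C_R falls — low-concentration operation is favoured.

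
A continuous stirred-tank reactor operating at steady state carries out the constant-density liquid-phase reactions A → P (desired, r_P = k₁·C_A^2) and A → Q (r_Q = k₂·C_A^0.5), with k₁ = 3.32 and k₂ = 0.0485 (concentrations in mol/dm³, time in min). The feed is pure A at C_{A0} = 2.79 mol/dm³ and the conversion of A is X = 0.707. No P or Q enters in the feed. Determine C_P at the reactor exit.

Exit C_A = C_{A0}(1−X) = 2.79×0.293 = 0.8175 mol/dm³.
In a CSTR the entire volume is at exit conditions, so r_P = 3.32×0.8175^2 = 2.219 and r_Q = 0.0485×0.8175^0.5 = 0.04385.
Fraction of consumed A going to P: r_P/(r_P+r_Q) = 0.9806.
C_P = 0.9806·C_{A0}·X = 0.9806×2.79×0.707 = 1.93 mol/dm³.

1.93 mol/dm³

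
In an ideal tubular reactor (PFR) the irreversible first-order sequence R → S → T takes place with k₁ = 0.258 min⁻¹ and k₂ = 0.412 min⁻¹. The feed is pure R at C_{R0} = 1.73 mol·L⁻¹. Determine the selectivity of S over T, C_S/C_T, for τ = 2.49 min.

The intermediate concentration in a first-order A→B→C sequence is C_S = k₁C_{R0}(e^(−k₁τ) − e^(−k₂τ))/(k₂−k₁).
e^(−k₁τ) = e^(−0.258×2.49) = e^(−0.6424) = 0.5260; e^(−k₂τ) = e^(−1.026) = 0.3585.
C_S = 0.258×1.73/(0.412−0.258) × (0.5260−0.3585) = 2.898×0.1675 = 0.4856 mol·L⁻¹.
C_R = C_{R0}e^(−k₁τ) = 0.9100 mol·L⁻¹, so C_T = C_{R0}−C_R−C_S = 0.3344 mol·L⁻¹; C_S/C_T = 1.45.

1.45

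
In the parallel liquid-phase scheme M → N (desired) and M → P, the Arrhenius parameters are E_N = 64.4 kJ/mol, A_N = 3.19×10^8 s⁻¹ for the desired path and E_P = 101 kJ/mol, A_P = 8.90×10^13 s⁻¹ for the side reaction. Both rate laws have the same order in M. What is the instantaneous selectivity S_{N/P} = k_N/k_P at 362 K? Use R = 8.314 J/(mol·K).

Since both paths have the same order in M, the concentration cancels and S_{N/P} = k_N/k_P = (A_N/A_P)·exp[(E_P−E_N)/(RT)].
(E_P−E_N)/(RT) = (101−64.4)×10³/(8.314×362) = 36600/3010 = 12.16.
k_N/k_P = (3.19×10^8/8.90×10^13)·exp(12.16) = 3.584×10^-6 × 1.911×10^5 = 0.685.

0.685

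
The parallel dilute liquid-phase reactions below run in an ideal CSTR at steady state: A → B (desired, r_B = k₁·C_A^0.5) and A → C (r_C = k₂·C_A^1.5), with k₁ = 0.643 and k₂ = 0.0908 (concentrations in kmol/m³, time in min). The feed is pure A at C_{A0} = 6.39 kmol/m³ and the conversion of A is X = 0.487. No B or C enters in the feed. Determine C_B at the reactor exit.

2.13 kmol/m³

Exit C_A = C_{A0}(1−X) = 6.39×0.513 = 3.278 kmol/m³.
Rates in a CSTR are evaluated at the outlet concentration: r_B = 0.643×3.278^0.5 = 1.164, r_C = 0.0908×3.278^1.5 = 0.5389.
Fraction of consumed A going to B: r_B/(r_B+r_C) = 0.6836.
C_B = 0.6836·C_{A0}·X = 0.6836×6.39×0.487 = 2.13 kmol/m³.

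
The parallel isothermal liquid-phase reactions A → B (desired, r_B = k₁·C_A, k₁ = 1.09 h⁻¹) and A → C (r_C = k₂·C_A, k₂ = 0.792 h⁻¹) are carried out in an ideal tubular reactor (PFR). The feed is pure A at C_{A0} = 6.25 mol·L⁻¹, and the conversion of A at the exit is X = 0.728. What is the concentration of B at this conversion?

2.64 mol·L⁻¹

C_A = C_{A0}(1−X) = 1.700 mol·L⁻¹.
Both paths are first order in A, so the instantaneous fraction to B is constant: dC_B/d(−C_A) = k₁/(k₁+k₂) = 0.5792.
C_B = 0.5792·(C_{A0}−C_A) = 0.5792×4.550 = 2.64 mol·L⁻¹.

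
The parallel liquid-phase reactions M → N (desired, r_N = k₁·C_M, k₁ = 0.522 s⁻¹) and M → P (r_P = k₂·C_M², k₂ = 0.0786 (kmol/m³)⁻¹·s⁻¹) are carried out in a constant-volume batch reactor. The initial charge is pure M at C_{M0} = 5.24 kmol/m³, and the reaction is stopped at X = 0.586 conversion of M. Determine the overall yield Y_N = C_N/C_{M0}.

C_M = C_{M0}(1−X) = 2.169 kmol/m³.
Along a PFR/batch, dC_N/dC_M = −r_N/(r_N+r_P) = −k₁/(k₁+k₂·C_M).
Integrating from C_{M0} to C_M: C_N = (0.522/0.0786)·ln[(0.522+0.0786·5.24)/(0.522+0.0786·2.17)] = 6.641·ln(0.9339/0.6925) = 1.986 kmol/m³.
Y_N = C_N/C_{M0} = 1.986/5.24 = 0.379.

0.379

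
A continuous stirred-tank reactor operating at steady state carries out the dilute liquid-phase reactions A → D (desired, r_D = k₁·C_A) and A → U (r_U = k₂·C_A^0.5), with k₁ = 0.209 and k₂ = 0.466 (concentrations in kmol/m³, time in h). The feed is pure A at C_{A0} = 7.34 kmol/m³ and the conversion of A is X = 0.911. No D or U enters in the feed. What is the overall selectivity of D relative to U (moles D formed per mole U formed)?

0.362

Exit C_A = C_{A0}(1−X) = 7.34×0.0890 = 0.6533 kmol/m³.
Rates in a CSTR are evaluated at the outlet concentration: r_D = 0.209×0.6533 = 0.1365, r_U = 0.466×0.6533^0.5 = 0.3766.
Overall selectivity = C_D/C_U = r_Dτ/(r_Uτ) = r_D/r_U = 0.362.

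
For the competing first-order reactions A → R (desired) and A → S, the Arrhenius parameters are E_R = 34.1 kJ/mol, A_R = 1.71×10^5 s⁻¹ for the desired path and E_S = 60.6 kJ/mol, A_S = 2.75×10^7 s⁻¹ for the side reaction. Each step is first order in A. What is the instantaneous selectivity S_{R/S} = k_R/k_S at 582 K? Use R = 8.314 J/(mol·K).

k_R/k_S = (A_R/A_S)·exp[−(E_R−E_S)/(RT)] = (A_R/A_S)·exp[(E_S−E_R)/(RT)].
(E_S−E_R)/(RT) = (60.6−34.1)×10³/(8.314×582) = 26500/4839 = 5.477.
k_R/k_S = (1.71×10^5/2.75×10^7)·exp(5.477) = 0.006218 × 239.0 = 1.49.
Since E_R < E_S, lowering the temperature improves selectivity toward R.

1.49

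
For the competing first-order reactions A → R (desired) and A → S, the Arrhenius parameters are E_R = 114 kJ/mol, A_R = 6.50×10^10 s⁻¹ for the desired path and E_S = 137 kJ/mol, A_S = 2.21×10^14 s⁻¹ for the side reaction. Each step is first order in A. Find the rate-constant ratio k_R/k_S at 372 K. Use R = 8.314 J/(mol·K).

k_R/k_S = (A_R/A_S)·exp[−(E_R−E_S)/(RT)] = (A_R/A_S)·exp[(E_S−E_R)/(RT)].
(E_S−E_R)/(RT) = (137−114)×10³/(8.314×372) = 23000/3093 = 7.437.
k_R/k_S = (6.50×10^10/2.21×10^14)·exp(7.437) = 2.941×10^-4 × 1697 = 0.499.

0.499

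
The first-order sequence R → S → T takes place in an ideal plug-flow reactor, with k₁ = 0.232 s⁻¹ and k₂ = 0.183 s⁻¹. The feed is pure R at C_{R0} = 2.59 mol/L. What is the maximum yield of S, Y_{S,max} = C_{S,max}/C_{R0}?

0.412

Evaluating C_S at τ_opt = ln(k₂/k₁)/(k₂−k₁) gives C_{S,max}/C_{R0} = (k₁/k₂)^[k₂/(k₂−k₁)].
= (0.232/0.183)^(0.183/(0.183−0.232)) = (1.268)^(-3.735) = 0.4123.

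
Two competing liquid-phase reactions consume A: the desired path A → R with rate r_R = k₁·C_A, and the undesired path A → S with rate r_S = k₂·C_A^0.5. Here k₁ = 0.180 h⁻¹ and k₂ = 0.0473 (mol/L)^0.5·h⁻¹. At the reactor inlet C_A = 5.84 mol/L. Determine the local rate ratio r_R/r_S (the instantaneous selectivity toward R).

9.20

S_{R/S} = r_R/r_S = (k₁·C_A)/(k₂·C_A^0.5) = (k₁/k₂)·C_A^0.5.
= (0.180×5.840) / (0.0473×5.840^0.5) = 1.051/0.1143 = 9.20.
Since the desired path is higher order in A, keeping C_A high (PFR or concentrated feed) favours R.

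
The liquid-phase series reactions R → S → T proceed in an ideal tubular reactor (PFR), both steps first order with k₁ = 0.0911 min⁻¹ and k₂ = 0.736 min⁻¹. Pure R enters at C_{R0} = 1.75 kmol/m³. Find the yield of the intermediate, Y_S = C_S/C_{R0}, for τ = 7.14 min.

The intermediate concentration in a first-order A→B→C sequence is C_S = k₁C_{R0}(e^(−k₁τ) − e^(−k₂τ))/(k₂−k₁).
e^(−k₁τ) = e^(−0.0911×7.14) = e^(−0.6505) = 0.5218; e^(−k₂τ) = e^(−5.255) = 0.005221.
C_S = 0.0911×1.75/(0.736−0.0911) × (0.5218−0.005221) = 0.2472×0.5166 = 0.1277 kmol/m³.
Y_S = C_S/C_{R0} = 0.1277/1.75 = 0.0730.

0.0730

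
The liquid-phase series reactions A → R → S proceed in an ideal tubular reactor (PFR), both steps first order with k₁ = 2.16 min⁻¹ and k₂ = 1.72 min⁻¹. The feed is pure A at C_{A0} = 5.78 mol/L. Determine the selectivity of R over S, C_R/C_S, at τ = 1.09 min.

0.464

For first-order series with pure A initially, C_R(τ) = k₁C_{A0}/(k₂−k₁)·(e^(−k₁τ) − e^(−k₂τ)).
e^(−k₁τ) = e^(−2.16×1.09) = e^(−2.354) = 0.09495; e^(−k₂τ) = e^(−1.875) = 0.1534.
C_R = 2.16×5.78/(1.72−2.16) × (0.09495−0.1534) = (-28.37)×(-0.05844) = 1.658 mol/L.
C_A = C_{A0}e^(−k₁τ) = 0.5488 mol/L, so C_S = C_{A0}−C_A−C_R = 3.573 mol/L; C_R/C_S = 0.464.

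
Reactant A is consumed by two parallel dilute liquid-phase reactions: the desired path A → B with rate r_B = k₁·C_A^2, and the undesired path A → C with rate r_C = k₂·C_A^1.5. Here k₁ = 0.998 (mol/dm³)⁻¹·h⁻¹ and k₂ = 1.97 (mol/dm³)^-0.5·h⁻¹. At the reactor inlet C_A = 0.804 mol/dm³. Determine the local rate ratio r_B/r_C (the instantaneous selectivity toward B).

0.454

S_{B/C} = r_B/r_C = (k₁·C_A^2)/(k₂·C_A^1.5) = (k₁/k₂)·C_A^0.5.
= (0.998×0.8040^2) / (1.97×0.8040^1.5) = 0.6451/1.420 = 0.454.
Since the desired path is higher order in A, keeping C_A high (PFR or concentrated feed) favours B.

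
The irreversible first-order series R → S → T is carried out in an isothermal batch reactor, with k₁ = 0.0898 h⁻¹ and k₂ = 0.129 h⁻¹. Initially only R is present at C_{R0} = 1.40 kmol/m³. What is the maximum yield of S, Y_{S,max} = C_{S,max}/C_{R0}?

At the optimum, C_{S,max}/C_{R0} = (k₁/k₂)^[k₂/(k₂−k₁)].
= (0.0898/0.129)^(0.129/(0.129−0.0898)) = (0.6961)^(3.291) = 0.3036.

0.304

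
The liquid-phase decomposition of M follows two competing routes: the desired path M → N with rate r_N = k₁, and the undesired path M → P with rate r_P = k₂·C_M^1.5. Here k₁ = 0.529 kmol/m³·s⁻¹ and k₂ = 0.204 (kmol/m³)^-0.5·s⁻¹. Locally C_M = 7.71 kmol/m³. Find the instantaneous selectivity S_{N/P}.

0.121

S_{N/P} = r_N/r_P = (k₁)/(k₂·C_M^1.5) = (k₁/k₂)·C_M^-1.5.
= (0.529) / (0.204×7.710^1.5) = 0.5290/4.367 = 0.121.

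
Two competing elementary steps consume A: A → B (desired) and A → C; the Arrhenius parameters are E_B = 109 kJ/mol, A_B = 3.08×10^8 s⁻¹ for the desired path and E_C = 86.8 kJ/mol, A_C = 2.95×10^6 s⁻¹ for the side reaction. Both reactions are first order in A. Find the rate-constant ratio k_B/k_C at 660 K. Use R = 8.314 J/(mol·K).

1.83

Since both paths have the same order in A, the concentration cancels and S_{B/C} = k_B/k_C = (A_B/A_C)·exp[(E_C−E_B)/(RT)].
(E_C−E_B)/(RT) = (86.8−109)×10³/(8.314×660) = -22200/5487 = -4.046.
k_B/k_C = (3.08×10^8/2.95×10^6)·exp(-4.046) = 104.4 × 0.01750 = 1.83.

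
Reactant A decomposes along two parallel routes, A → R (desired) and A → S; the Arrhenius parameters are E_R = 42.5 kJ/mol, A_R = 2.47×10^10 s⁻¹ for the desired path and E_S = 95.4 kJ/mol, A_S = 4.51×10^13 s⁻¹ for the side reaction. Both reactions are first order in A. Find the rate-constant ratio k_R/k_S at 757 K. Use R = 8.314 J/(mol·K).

k_R/k_S = (A_R/A_S)·exp[−(E_R−E_S)/(RT)] = (A_R/A_S)·exp[(E_S−E_R)/(RT)].
(E_S−E_R)/(RT) = (95.4−42.5)×10³/(8.314×757) = 52900/6294 = 8.405.
k_R/k_S = (2.47×10^10/4.51×10^13)·exp(8.405) = 5.477×10^-4 × 4470 = 2.45.
Since E_R < E_S, lowering the temperature improves selectivity toward R.

2.45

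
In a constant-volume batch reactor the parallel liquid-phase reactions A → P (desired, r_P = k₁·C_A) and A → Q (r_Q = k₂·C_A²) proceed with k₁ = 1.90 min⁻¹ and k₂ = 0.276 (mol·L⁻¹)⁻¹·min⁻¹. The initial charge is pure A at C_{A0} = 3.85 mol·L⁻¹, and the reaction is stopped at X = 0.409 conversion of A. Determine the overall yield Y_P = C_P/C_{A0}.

C_A = C_{A0}(1−X) = 2.275 mol·L⁻¹.
Along a PFR/batch, dC_P/dC_A = −r_P/(r_P+r_Q) = −k₁/(k₁+k₂·C_A).
Integrating from C_{A0} to C_A: C_P = (1.90/0.276)·ln[(1.90+0.276·3.85)/(1.90+0.276·2.28)] = 6.884·ln(2.963/2.528) = 1.092 mol·L⁻¹.
Y_P = C_P/C_{A0} = 1.092/3.85 = 0.284.

0.284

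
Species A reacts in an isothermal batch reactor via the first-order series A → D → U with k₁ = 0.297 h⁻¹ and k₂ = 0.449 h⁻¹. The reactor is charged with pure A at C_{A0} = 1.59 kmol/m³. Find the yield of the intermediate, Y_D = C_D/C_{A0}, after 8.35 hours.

0.118

Solving the coupled first-order balances gives C_D(t) = [k₁/(k₂−k₁)]·C_{A0}·(e^(−k₁t) − e^(−k₂t)).
e^(−k₁t) = e^(−0.297×8.35) = e^(−2.480) = 0.08375; e^(−k₂t) = e^(−3.749) = 0.02354.
C_D = 0.297×1.59/(0.449−0.297) × (0.08375−0.02354) = 3.107×0.06021 = 0.1871 kmol/m³.
Y_D = C_D/C_{A0} = 0.1871/1.59 = 0.118.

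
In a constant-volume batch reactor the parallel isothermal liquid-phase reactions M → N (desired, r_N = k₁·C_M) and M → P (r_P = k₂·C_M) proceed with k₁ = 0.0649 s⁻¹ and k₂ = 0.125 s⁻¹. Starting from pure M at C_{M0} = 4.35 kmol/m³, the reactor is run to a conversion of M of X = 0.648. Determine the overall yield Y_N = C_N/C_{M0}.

C_M = C_{M0}(1−X) = 1.531 kmol/m³.
Both paths are first order in M, so the instantaneous fraction to N is constant: dC_N/d(−C_M) = k₁/(k₁+k₂) = 0.3418.
C_N = 0.3418·(C_{M0}−C_M) = 0.3418×2.819 = 0.963 kmol/m³.
Y_N = C_N/C_{M0} = 0.9633/4.35 = 0.221.

0.221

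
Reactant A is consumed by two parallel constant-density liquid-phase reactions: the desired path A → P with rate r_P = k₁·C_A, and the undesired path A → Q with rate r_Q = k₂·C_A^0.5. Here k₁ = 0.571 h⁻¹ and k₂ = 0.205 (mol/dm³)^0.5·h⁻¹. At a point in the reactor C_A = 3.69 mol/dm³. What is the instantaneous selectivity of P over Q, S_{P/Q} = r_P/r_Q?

5.35

S_{P/Q} = r_P/r_Q = (k₁·C_A)/(k₂·C_A^0.5) = (k₁/k₂)·C_A^0.5.
= (0.571×3.690) / (0.205×3.690^0.5) = 2.107/0.3938 = 5.35.
Since the desired path is higher order in A, keeping C_A high (PFR or concentrated feed) favours P.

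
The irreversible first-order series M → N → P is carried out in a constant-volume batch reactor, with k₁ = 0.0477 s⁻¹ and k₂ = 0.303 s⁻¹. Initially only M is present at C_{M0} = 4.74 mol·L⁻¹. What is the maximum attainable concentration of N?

0.528 mol·L⁻¹

For a first-order series the maximum intermediate yield is C_{N,max}/C_{M0} = (k₁/k₂)^[k₂/(k₂−k₁)].
= (0.0477/0.303)^(0.303/(0.303−0.0477)) = (0.1574)^(1.187) = 0.1114.
C_{N,max} = 0.1114×4.74 = 0.528 mol·L⁻¹.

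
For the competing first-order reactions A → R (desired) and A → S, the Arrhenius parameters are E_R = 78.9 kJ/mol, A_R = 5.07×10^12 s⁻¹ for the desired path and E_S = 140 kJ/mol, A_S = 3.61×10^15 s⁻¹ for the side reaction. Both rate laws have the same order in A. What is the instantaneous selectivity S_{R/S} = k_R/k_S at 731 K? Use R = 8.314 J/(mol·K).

32.6

Since both paths have the same order in A, the concentration cancels and S_{R/S} = k_R/k_S = (A_R/A_S)·exp[(E_S−E_R)/(RT)].
(E_S−E_R)/(RT) = (140−78.9)×10³/(8.314×731) = 61100/6078 = 10.05.
k_R/k_S = (5.07×10^12/3.61×10^15)·exp(10.05) = 0.001404 × 23235 = 32.6.
Since E_R < E_S, lowering the temperature improves selectivity toward R.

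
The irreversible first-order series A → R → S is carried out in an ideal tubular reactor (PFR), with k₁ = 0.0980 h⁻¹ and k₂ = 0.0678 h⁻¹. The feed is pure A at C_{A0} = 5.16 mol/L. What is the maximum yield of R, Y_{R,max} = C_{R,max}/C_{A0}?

At the optimum, C_{R,max}/C_{A0} = (k₁/k₂)^[k₂/(k₂−k₁)].
= (0.0980/0.0678)^(0.0678/(0.0678−0.0980)) = (1.445)^(-2.245) = 0.4373.

0.437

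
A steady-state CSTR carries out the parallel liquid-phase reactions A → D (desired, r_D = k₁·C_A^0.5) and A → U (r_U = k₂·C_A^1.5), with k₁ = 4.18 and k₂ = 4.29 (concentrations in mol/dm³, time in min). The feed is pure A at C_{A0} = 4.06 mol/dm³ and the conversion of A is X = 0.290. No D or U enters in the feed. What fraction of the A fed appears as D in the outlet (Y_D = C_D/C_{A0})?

0.0733

Exit C_A = C_{A0}(1−X) = 4.06×0.710 = 2.883 mol/dm³.
In a CSTR the entire volume is at exit conditions, so r_D = 4.18×2.883^0.5 = 7.097 and r_U = 4.29×2.883^1.5 = 21.00.
Fraction of consumed A going to D: r_D/(r_D+r_U) = 0.2526.
C_D = 0.2526·C_{A0}·X = 0.2526×4.06×0.290 = 0.297 mol/dm³; Y_D = C_D/C_{A0} = 0.0733.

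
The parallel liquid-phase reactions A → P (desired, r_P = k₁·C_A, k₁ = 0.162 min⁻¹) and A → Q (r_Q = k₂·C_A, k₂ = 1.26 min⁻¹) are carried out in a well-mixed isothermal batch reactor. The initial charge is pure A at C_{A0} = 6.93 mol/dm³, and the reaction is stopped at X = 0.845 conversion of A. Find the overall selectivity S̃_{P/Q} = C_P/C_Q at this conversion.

0.129

C_A = C_{A0}(1−X) = 1.074 mol/dm³.
Both paths are first order in A, so the instantaneous fraction to P is constant: dC_P/d(−C_A) = k₁/(k₁+k₂) = 0.1139.
C_P = 0.1139·(C_{A0}−C_A) = 0.1139×5.856 = 0.667 mol/dm³.
C_Q = (C_{A0}−C_A)−C_P = 5.189 mol/dm³; S̃_{P/Q} = 0.6671/5.189 = 0.129.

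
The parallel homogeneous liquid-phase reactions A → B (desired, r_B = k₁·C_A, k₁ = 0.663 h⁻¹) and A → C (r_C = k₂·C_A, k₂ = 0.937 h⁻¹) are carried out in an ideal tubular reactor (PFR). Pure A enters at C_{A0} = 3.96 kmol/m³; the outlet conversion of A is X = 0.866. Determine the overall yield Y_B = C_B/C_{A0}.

C_A = C_{A0}(1−X) = 0.5306 kmol/m³.
Both paths are first order in A, so the instantaneous fraction to B is constant: dC_B/d(−C_A) = k₁/(k₁+k₂) = 0.4144.
C_B = 0.4144·(C_{A0}−C_A) = 0.4144×3.429 = 1.42 kmol/m³.
Y_B = C_B/C_{A0} = 1.421/3.96 = 0.359.

0.359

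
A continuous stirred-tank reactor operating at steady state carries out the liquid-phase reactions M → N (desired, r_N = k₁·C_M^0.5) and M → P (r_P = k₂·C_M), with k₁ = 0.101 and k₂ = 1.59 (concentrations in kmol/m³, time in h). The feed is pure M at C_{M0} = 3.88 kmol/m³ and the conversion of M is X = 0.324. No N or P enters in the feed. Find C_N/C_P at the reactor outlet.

0.0392

Exit C_M = C_{M0}(1−X) = 3.88×0.676 = 2.623 kmol/m³.
A CSTR operates uniformly at the exit composition, giving r_N = 0.1636 and r_P = 4.170 (each k·C_M^n at C_M = 2.623).
Overall selectivity = C_N/C_P = r_Nτ/(r_Pτ) = r_N/r_P = 0.0392.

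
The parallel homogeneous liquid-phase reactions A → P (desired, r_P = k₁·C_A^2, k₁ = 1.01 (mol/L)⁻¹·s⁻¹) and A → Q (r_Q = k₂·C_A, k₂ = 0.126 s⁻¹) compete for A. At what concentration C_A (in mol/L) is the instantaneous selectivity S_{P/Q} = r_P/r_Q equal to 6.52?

S_{P/Q} = (k₁/k₂)·C_A ⇒ C_A = S·k₂/k₁.
= 6.52×0.126/1.01 = 0.813 mol/L.

0.813 mol/L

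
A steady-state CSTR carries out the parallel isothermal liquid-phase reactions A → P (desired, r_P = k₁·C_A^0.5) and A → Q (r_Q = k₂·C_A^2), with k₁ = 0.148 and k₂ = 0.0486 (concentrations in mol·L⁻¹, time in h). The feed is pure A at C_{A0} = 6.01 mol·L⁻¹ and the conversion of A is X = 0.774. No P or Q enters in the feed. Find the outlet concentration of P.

Exit C_A = C_{A0}(1−X) = 6.01×0.226 = 1.358 mol·L⁻¹.
In a CSTR the entire volume is at exit conditions, so r_P = 0.148×1.358^0.5 = 0.1725 and r_Q = 0.0486×1.358^2 = 0.08966.
Fraction of consumed A going to P: r_P/(r_P+r_Q) = 0.6580.
C_P = 0.6580·C_{A0}·X = 0.6580×6.01×0.774 = 3.06 mol·L⁻¹.

3.06 mol·L⁻¹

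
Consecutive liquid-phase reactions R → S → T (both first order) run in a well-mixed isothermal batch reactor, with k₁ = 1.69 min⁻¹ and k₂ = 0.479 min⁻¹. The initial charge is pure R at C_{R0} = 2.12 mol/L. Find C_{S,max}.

Evaluating C_S at t_opt = ln(k₂/k₁)/(k₂−k₁) gives C_{S,max}/C_{R0} = (k₁/k₂)^[k₂/(k₂−k₁)].
= (1.69/0.479)^(0.479/(0.479−1.69)) = (3.528)^(-0.3955) = 0.6073.
C_{S,max} = 0.6073×2.12 = 1.29 mol/L.

1.29 mol/L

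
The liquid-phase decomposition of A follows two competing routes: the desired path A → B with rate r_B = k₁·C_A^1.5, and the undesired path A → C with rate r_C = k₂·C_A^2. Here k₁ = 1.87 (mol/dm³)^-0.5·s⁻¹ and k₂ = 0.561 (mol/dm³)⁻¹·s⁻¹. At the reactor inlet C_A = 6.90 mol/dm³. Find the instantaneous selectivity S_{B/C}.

1.27

S_{B/C} = r_B/r_C = (k₁·C_A^1.5)/(k₂·C_A^2) = (k₁/k₂)·C_A^-0.5.
= (1.87×6.900^1.5) / (0.561×6.900^2) = 33.89/26.71 = 1.27.
The undesired path is higher order in A, so low C_A (CSTR or dilute feed) favours B.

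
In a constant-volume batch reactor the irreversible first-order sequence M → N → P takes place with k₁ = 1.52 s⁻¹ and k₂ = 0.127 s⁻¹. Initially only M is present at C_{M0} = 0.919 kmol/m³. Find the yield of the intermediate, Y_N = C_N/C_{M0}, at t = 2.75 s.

0.753

For first-order series with pure M initially, C_N(t) = k₁C_{M0}/(k₂−k₁)·(e^(−k₁t) − e^(−k₂t)).
e^(−k₁t) = e^(−1.52×2.75) = e^(−4.180) = 0.01530; e^(−k₂t) = e^(−0.3493) = 0.7052.
C_N = 1.52×0.919/(0.127−1.52) × (0.01530−0.7052) = (-1.003)×(-0.6899) = 0.6918 kmol/m³.
Y_N = C_N/C_{M0} = 0.6918/0.919 = 0.753.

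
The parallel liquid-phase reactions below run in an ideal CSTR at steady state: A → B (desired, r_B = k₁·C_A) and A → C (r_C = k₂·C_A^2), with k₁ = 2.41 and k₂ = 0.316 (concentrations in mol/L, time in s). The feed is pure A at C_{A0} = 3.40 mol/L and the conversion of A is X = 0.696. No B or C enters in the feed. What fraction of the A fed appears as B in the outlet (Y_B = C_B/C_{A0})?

Exit C_A = C_{A0}(1−X) = 3.40×0.304 = 1.034 mol/L.
In a CSTR the entire volume is at exit conditions, so r_B = 2.41×1.034 = 2.491 and r_C = 0.316×1.034^2 = 0.3376.
Fraction of consumed A going to B: r_B/(r_B+r_C) = 0.8806.
C_B = 0.8806·C_{A0}·X = 0.8806×3.40×0.696 = 2.08 mol/L; Y_B = C_B/C_{A0} = 0.613.

0.613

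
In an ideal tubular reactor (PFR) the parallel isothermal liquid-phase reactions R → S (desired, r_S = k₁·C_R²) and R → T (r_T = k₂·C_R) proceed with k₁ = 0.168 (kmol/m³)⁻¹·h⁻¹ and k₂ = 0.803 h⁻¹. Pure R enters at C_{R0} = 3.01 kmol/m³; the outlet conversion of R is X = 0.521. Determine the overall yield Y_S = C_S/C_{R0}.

0.164

C_R = C_{R0}(1−X) = 1.442 kmol/m³.
Along a PFR/batch, dC_T/dC_R = −r_T/(r_S+r_T) = −k₂/(k₂+k₁·C_R).
Integrating from C_{R0} to C_R: C_T = (0.803/0.168)·ln[(0.803+0.168·3.01)/(0.803+0.168·1.44)] = 4.780·ln(1.309/1.045) = 1.074 kmol/m³.
Then C_S = (C_{R0}−C_R) − C_T = 1.568 − 1.074 = 0.4938 kmol/m³.
Y_S = C_S/C_{R0} = 0.4938/3.01 = 0.164.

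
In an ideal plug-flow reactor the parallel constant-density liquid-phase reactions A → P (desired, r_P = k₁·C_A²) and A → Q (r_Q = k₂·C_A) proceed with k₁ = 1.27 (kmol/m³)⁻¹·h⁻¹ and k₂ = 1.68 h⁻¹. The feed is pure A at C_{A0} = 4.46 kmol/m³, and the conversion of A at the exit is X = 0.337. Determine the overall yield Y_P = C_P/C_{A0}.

0.248

C_A = C_{A0}(1−X) = 2.957 kmol/m³.
Along a PFR/batch, dC_Q/dC_A = −r_Q/(r_P+r_Q) = −k₂/(k₂+k₁·C_A).
Integrating from C_{A0} to C_A: C_Q = (1.68/1.27)·ln[(1.68+1.27·4.46)/(1.68+1.27·2.96)] = 1.323·ln(7.344/5.435) = 0.3982 kmol/m³.
Then C_P = (C_{A0}−C_A) − C_Q = 1.503 − 0.3982 = 1.105 kmol/m³.
Y_P = C_P/C_{A0} = 1.105/4.46 = 0.248.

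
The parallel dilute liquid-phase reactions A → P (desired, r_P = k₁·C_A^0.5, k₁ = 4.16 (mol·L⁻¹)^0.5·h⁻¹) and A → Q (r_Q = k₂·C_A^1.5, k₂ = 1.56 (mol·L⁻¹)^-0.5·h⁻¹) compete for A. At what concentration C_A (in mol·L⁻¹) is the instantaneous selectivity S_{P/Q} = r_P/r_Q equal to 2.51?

1.06 mol·L⁻¹

S_{P/Q} = (k₁/k₂)·C_A⁻¹ ⇒ C_A = (S·k₂/k₁)^(-1).
= (2.51×1.56/4.16)^(-1) = (0.9412)^(-1) = 1.06 mol·L⁻¹.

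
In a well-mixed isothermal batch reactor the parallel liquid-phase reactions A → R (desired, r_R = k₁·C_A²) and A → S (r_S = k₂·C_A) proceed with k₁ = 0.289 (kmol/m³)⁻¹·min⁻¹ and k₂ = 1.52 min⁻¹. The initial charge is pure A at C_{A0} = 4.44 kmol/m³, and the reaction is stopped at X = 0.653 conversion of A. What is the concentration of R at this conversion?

C_A = C_{A0}(1−X) = 1.541 kmol/m³.
Along a PFR/batch, dC_S/dC_A = −r_S/(r_R+r_S) = −k₂/(k₂+k₁·C_A).
Integrating from C_{A0} to C_A: C_S = (1.52/0.289)·ln[(1.52+0.289·4.44)/(1.52+0.289·1.54)] = 5.260·ln(2.803/1.965) = 1.868 kmol/m³.
Then C_R = (C_{A0}−C_A) − C_S = 2.899 − 1.868 = 1.032 kmol/m³.

1.03 kmol/m³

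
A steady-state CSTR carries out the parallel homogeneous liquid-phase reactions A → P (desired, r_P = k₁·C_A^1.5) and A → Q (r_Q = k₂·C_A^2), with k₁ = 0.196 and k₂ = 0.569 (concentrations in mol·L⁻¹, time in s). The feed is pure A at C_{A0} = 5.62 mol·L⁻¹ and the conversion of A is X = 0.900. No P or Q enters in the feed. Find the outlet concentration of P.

Exit C_A = C_{A0}(1−X) = 5.62×0.100 = 0.5620 mol·L⁻¹.
In a CSTR the entire volume is at exit conditions, so r_P = 0.196×0.5620^1.5 = 0.08258 and r_Q = 0.569×0.5620^2 = 0.1797.
Fraction of consumed A going to P: r_P/(r_P+r_Q) = 0.3148.
C_P = 0.3148·C_{A0}·X = 0.3148×5.62×0.900 = 1.59 mol·L⁻¹.

1.59 mol·L⁻¹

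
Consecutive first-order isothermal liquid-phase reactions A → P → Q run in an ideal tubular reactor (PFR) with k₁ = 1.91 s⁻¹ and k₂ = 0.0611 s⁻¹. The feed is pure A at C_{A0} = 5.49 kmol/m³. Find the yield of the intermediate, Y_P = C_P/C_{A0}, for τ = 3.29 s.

0.843

The intermediate concentration in a first-order A→B→C sequence is C_P = k₁C_{A0}(e^(−k₁τ) − e^(−k₂τ))/(k₂−k₁).
e^(−k₁τ) = e^(−1.91×3.29) = e^(−6.284) = 0.001866; e^(−k₂τ) = e^(−0.2010) = 0.8179.
C_P = 1.91×5.49/(0.0611−1.91) × (0.001866−0.8179) = (-5.671)×(-0.8160) = 4.628 kmol/m³.
Y_P = C_P/C_{A0} = 4.628/5.49 = 0.843.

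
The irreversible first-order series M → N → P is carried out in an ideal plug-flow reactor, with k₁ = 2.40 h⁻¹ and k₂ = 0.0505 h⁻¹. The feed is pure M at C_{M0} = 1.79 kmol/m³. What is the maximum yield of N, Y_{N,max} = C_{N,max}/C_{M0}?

Evaluating C_N at τ_opt = ln(k₂/k₁)/(k₂−k₁) gives C_{N,max}/C_{M0} = (k₁/k₂)^[k₂/(k₂−k₁)].
= (2.40/0.0505)^(0.0505/(0.0505−2.40)) = (47.52)^(-0.02149) = 0.9204.

0.920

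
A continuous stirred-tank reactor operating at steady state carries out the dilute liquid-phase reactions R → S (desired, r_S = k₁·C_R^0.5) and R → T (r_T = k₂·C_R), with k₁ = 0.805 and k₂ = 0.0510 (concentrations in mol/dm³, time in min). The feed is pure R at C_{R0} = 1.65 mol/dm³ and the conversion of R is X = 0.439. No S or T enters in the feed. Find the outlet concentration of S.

Exit C_R = C_{R0}(1−X) = 1.65×0.561 = 0.9256 mol/dm³.
In a CSTR the entire volume is at exit conditions, so r_S = 0.805×0.9256^0.5 = 0.7745 and r_T = 0.0510×0.9256 = 0.04721.
Fraction of consumed R going to S: r_S/(r_S+r_T) = 0.9425.
C_S = 0.9425·C_{R0}·X = 0.9425×1.65×0.439 = 0.683 mol/dm³.

0.683 mol/dm³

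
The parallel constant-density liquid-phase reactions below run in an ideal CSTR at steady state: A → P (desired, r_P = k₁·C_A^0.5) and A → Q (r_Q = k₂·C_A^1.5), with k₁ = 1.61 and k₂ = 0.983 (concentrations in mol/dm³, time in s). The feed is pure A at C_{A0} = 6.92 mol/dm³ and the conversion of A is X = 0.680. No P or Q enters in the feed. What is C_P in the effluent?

2.00 mol/dm³

Exit C_A = C_{A0}(1−X) = 6.92×0.320 = 2.214 mol/dm³.
Rates in a CSTR are evaluated at the outlet concentration: r_P = 1.61×2.214^0.5 = 2.396, r_Q = 0.983×2.214^1.5 = 3.239.
Fraction of consumed A going to P: r_P/(r_P+r_Q) = 0.4252.
C_P = 0.4252·C_{A0}·X = 0.4252×6.92×0.680 = 2.00 mol/dm³.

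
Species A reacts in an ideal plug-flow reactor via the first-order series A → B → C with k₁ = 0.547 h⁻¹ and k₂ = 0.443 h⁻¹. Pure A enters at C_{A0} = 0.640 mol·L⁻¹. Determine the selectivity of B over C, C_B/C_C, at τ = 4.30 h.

0.453

For first-order series with pure A initially, C_B(τ) = k₁C_{A0}/(k₂−k₁)·(e^(−k₁τ) − e^(−k₂τ)).
e^(−k₁τ) = e^(−0.547×4.30) = e^(−2.352) = 0.09517; e^(−k₂τ) = e^(−1.905) = 0.1488.
C_B = 0.547×0.640/(0.443−0.547) × (0.09517−0.1488) = (-3.366)×(-0.05367) = 0.1807 mol·L⁻¹.
C_A = C_{A0}e^(−k₁τ) = 0.06091 mol·L⁻¹, so C_C = C_{A0}−C_A−C_B = 0.3984 mol·L⁻¹; C_B/C_C = 0.453.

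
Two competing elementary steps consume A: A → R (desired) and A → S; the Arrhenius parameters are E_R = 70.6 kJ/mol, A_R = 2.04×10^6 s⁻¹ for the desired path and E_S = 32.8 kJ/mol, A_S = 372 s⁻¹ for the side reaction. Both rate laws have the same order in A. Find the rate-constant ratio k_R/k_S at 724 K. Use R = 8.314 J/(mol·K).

10.3

k_R/k_S = (A_R/A_S)·exp[−(E_R−E_S)/(RT)] = (A_R/A_S)·exp[(E_S−E_R)/(RT)].
(E_S−E_R)/(RT) = (32.8−70.6)×10³/(8.314×724) = -37800/6019 = -6.280.
k_R/k_S = (2.04×10^6/372)·exp(-6.280) = 5484 × 0.001874 = 10.3.
Since E_R > E_S, raising the temperature improves selectivity toward R.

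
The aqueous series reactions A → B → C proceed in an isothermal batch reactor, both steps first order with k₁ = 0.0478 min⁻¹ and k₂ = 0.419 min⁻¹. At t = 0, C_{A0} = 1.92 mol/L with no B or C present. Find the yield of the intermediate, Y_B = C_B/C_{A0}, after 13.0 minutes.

0.0686

For first-order series with pure A initially, C_B(t) = k₁C_{A0}/(k₂−k₁)·(e^(−k₁t) − e^(−k₂t)).
e^(−k₁t) = e^(−0.0478×13.0) = e^(−0.6214) = 0.5372; e^(−k₂t) = e^(−5.447) = 0.004309.
C_B = 0.0478×1.92/(0.419−0.0478) × (0.5372−0.004309) = 0.2472×0.5329 = 0.1318 mol/L.
Y_B = C_B/C_{A0} = 0.1318/1.92 = 0.0686.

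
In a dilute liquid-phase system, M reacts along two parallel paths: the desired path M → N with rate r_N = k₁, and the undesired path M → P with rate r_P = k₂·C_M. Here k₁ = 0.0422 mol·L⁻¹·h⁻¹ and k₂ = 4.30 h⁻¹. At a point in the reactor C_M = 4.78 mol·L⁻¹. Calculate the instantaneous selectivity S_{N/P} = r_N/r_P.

0.00205

S_{N/P} = r_N/r_P = (k₁)/(k₂·C_M) = (k₁/k₂)·C_M⁻¹.
= (0.0422) / (4.30×4.780) = 0.04220/20.55 = 0.00205.
The undesired path is higher order in M, so low C_M (CSTR or dilute feed) favours N.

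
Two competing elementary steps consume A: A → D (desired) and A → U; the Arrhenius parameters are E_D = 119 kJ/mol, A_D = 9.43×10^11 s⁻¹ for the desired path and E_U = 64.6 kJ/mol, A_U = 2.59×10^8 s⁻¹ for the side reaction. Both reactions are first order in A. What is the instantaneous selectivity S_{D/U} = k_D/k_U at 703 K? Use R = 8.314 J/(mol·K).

With equal orders, S_{D/U} = k_D/k_U = (A_D/A_U)·exp[(E_U−E_D)/(RT)].
(E_U−E_D)/(RT) = (64.6−119)×10³/(8.314×703) = -54400/5845 = -9.308.
k_D/k_U = (9.43×10^11/2.59×10^8)·exp(-9.308) = 3641 × 9.074×10^-5 = 0.330.
Since E_D > E_U, raising the temperature improves selectivity toward D.

0.330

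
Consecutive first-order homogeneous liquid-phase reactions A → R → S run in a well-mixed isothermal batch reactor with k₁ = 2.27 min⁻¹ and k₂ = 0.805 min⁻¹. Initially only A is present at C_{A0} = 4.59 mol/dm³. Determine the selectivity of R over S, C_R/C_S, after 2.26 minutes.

0.322

For first-order series with pure A initially, C_R(t) = k₁C_{A0}/(k₂−k₁)·(e^(−k₁t) − e^(−k₂t)).
e^(−k₁t) = e^(−2.27×2.26) = e^(−5.130) = 0.005915; e^(−k₂t) = e^(−1.819) = 0.1621.
C_R = 2.27×4.59/(0.805−2.27) × (0.005915−0.1621) = (-7.112)×(-0.1562) = 1.111 mol/dm³.
C_A = C_{A0}e^(−k₁t) = 0.02715 mol/dm³, so C_S = C_{A0}−C_A−C_R = 3.452 mol/dm³; C_R/C_S = 0.322.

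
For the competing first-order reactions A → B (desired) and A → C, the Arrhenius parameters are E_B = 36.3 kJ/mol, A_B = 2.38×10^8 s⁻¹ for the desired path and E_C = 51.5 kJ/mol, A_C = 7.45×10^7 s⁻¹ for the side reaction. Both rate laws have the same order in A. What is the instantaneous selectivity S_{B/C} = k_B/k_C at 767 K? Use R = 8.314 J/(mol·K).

Since both paths have the same order in A, the concentration cancels and S_{B/C} = k_B/k_C = (A_B/A_C)·exp[(E_C−E_B)/(RT)].
(E_C−E_B)/(RT) = (51.5−36.3)×10³/(8.314×767) = 15200/6377 = 2.384.
k_B/k_C = (2.38×10^8/7.45×10^7)·exp(2.384) = 3.195 × 10.84 = 34.6.
Since E_B < E_C, lowering the temperature improves selectivity toward B.

34.6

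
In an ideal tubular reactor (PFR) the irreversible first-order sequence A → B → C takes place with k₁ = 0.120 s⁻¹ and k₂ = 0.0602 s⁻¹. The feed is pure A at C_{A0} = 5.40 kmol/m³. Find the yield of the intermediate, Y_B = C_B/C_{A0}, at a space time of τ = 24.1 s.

0.359

The intermediate concentration in a first-order A→B→C sequence is C_B = k₁C_{A0}(e^(−k₁τ) − e^(−k₂τ))/(k₂−k₁).
e^(−k₁τ) = e^(−0.120×24.1) = e^(−2.892) = 0.05547; e^(−k₂τ) = e^(−1.451) = 0.2344.
C_B = 0.120×5.40/(0.0602−0.120) × (0.05547−0.2344) = (-10.84)×(-0.1789) = 1.939 kmol/m³.
Y_B = C_B/C_{A0} = 1.939/5.40 = 0.359.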